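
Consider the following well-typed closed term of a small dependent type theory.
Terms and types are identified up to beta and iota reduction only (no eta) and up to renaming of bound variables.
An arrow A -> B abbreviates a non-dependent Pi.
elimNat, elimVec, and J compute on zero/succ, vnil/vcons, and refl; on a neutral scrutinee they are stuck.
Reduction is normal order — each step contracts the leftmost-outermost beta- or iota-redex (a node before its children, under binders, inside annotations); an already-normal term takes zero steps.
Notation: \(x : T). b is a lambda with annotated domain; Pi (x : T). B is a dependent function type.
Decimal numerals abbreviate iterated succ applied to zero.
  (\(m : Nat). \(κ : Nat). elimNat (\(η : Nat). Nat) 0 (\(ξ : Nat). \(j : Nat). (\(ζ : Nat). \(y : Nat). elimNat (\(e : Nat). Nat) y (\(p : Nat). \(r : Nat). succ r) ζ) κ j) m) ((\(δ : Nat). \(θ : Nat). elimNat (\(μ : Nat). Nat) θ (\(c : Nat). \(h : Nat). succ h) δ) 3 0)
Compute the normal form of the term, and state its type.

resulting normal form:
  \(m : Nat). elimNat (\(κ : Nat). Nat) (elimNat (\(η : Nat). Nat) (elimNat (\(ξ : Nat). Nat) 0 (\(j : Nat). \(ζ : Nat). succ ζ) m) (\(y : Nat). \(e : Nat). succ e) m) (\(p : Nat). \(r : Nat). succ r) m
the term's type:
  Nat -> Nat
observation: 25 normal-order steps separate the term from its normal form.


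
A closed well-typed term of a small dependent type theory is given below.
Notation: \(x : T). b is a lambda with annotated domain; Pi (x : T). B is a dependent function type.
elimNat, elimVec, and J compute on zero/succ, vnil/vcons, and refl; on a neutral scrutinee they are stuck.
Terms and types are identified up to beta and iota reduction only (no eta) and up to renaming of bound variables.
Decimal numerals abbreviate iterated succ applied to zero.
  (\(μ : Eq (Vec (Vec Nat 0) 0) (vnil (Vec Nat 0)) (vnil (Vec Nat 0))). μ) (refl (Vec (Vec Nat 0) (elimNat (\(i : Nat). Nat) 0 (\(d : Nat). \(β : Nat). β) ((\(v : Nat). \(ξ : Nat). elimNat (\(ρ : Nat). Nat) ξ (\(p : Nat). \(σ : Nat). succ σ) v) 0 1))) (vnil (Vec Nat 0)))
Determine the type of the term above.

inferred type:
  Eq (Vec (Vec Nat 0) 0) (vnil (Vec Nat 0)) (vnil (Vec Nat 0))


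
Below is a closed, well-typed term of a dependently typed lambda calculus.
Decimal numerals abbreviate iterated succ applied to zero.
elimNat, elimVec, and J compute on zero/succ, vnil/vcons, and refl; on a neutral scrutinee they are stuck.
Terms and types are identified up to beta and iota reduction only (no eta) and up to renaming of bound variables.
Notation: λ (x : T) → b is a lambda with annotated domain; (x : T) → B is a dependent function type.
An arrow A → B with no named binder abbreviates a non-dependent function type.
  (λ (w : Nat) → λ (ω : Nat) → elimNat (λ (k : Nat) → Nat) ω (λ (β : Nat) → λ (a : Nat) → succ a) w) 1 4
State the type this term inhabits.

the term's type:
  Nat


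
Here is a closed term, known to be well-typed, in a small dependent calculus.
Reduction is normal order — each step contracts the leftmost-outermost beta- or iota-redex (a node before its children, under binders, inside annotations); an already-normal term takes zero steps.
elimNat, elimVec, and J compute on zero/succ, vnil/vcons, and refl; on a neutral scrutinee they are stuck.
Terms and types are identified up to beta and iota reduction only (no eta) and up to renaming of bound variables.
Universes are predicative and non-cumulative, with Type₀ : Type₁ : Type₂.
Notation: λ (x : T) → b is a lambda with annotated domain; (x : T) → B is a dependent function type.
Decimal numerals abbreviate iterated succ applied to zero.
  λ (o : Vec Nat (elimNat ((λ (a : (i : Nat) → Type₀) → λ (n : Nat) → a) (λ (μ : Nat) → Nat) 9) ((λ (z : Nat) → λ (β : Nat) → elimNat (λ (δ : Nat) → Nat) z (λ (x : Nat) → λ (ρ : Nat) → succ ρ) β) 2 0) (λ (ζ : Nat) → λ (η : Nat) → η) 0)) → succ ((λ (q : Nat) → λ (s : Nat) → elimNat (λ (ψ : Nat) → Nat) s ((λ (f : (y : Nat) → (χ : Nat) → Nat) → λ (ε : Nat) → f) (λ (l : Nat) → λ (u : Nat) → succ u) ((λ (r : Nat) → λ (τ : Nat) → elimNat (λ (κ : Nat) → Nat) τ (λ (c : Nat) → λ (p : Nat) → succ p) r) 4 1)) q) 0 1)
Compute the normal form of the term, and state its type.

normal form:
  λ (o : Vec Nat 2) → 2
type:
  (o : Vec Nat 2) → Nat
observation: 7 normal-order steps normalize the term, beginning with an elimNat iota-redex.


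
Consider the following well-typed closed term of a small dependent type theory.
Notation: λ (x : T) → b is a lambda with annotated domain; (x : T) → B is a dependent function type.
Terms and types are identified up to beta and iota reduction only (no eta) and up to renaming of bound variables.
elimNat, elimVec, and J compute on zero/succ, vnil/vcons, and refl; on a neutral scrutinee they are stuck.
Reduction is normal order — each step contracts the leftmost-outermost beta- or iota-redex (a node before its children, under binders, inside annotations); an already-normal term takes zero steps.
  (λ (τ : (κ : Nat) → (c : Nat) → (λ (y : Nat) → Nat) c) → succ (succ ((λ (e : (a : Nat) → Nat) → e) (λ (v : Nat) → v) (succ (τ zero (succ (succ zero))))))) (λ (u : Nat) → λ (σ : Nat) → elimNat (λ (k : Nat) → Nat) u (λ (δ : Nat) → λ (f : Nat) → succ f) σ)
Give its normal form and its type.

resulting normal form:
  succ (succ (succ (succ (succ zero))))
type:
  Nat
observation: 12 normal-order steps separate the term from its normal form.


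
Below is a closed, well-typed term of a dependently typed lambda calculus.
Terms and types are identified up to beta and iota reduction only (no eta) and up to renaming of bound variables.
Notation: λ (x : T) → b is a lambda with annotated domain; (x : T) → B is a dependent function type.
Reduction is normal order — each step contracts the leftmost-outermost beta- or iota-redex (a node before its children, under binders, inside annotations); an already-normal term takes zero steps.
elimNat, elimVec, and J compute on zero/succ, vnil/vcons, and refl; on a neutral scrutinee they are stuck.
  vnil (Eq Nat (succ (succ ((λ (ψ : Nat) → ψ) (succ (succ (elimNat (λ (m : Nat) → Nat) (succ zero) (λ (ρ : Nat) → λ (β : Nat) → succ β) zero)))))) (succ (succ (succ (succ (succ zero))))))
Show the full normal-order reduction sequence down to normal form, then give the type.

reduction (normal order):
  vnil (Eq Nat (succ (succ ((λ (ψ : Nat) → ψ) (succ (succ (elimNat (λ (m : Nat) → Nat) (succ zero) (λ (ρ : Nat) → λ (β : Nat) → succ β) zero)))))) (succ (succ (succ (succ (succ zero))))))
  ~> vnil (Eq Nat (succ (succ (succ (succ (elimNat (λ (ψ : Nat) → Nat) (succ zero) (λ (m : Nat) → λ (ρ : Nat) → succ ρ) zero))))) (succ (succ (succ (succ (succ zero))))))
  ~> vnil (Eq Nat (succ (succ (succ (succ (succ zero))))) (succ (succ (succ (succ (succ zero))))))
type:
  Vec (Eq Nat (succ (succ (succ (succ (succ zero))))) (succ (succ (succ (succ (succ zero)))))) zero


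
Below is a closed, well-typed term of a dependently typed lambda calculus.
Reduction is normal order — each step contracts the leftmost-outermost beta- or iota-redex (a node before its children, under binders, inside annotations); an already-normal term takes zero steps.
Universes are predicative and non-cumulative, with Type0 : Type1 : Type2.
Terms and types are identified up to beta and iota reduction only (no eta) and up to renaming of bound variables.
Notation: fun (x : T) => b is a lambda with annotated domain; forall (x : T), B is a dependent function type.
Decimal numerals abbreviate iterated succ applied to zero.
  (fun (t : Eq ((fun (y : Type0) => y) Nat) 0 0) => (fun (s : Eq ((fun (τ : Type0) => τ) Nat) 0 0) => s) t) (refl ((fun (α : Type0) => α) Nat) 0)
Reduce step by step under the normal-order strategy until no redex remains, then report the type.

normal-order reduction:
  (fun (t : Eq ((fun (y : Type0) => y) Nat) 0 0) => (fun (s : Eq ((fun (τ : Type0) => τ) Nat) 0 0) => s) t) (refl ((fun (α : Type0) => α) Nat) 0)
  ~> (fun (t : Eq ((fun (y : Type0) => y) Nat) 0 0) => t) (refl ((fun (s : Type0) => s) Nat) 0)
  ~> refl ((fun (t : Type0) => t) Nat) 0
  ~> refl Nat 0
type:
  Eq Nat 0 0


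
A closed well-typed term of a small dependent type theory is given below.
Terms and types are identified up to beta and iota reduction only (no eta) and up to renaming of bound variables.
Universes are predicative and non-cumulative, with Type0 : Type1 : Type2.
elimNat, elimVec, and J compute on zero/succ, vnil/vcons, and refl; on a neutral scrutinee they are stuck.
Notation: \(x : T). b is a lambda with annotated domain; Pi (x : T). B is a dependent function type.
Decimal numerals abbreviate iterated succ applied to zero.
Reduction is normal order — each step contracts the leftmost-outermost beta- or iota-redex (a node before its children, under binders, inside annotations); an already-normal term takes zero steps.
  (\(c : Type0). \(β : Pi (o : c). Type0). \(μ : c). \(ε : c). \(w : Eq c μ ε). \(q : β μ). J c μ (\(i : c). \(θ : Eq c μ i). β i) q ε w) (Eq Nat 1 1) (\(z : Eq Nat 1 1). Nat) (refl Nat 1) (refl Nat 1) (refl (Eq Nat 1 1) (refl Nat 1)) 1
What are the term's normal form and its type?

resulting normal form:
  1
the term's type:
  Nat


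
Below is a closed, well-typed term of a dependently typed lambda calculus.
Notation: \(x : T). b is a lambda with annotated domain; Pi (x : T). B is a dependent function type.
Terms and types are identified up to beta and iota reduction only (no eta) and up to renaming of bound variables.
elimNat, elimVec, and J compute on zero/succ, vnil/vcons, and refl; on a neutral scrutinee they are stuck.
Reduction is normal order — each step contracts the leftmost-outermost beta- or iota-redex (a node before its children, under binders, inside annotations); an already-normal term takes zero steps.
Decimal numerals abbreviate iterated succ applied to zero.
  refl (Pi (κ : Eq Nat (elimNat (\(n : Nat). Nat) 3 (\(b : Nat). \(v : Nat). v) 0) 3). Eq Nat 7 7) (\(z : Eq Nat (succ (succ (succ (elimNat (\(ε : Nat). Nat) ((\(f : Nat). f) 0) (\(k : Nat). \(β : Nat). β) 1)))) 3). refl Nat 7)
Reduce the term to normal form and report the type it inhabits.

reduced normal form:
  refl (Pi (κ : Eq Nat 3 3). Eq Nat 7 7) (\(n : Eq Nat 3 3). refl Nat 7)
type:
  Eq (Pi (κ : Eq Nat 3 3). Eq Nat 7 7) (\(n : Eq Nat 3 3). refl Nat 7) (\(b : Eq Nat 3 3). refl Nat 7)
observation: the leftmost-outermost redex is an elimNat iota-redex, and normalization takes 6 steps.


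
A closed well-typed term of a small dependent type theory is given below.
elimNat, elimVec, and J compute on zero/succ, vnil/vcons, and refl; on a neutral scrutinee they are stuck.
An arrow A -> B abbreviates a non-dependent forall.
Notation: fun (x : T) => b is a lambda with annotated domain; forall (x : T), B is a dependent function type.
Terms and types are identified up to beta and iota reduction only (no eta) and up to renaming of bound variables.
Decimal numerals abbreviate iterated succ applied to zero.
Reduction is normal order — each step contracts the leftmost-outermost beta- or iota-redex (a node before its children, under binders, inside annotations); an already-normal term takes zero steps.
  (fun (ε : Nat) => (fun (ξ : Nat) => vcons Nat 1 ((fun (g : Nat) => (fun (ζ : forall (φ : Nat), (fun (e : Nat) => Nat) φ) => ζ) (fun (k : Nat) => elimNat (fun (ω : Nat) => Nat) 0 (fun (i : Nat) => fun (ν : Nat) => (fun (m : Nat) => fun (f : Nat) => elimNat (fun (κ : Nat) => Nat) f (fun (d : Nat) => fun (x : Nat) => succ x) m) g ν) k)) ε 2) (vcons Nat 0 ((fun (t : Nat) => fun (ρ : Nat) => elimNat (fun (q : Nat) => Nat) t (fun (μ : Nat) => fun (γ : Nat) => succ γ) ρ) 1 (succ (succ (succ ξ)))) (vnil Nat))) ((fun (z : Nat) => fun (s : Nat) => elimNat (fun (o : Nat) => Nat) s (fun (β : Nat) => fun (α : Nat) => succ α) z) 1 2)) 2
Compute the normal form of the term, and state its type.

normal form:
  vcons Nat 1 4 (vcons Nat 0 7 (vnil Nat))
the term's type:
  Vec Nat 2


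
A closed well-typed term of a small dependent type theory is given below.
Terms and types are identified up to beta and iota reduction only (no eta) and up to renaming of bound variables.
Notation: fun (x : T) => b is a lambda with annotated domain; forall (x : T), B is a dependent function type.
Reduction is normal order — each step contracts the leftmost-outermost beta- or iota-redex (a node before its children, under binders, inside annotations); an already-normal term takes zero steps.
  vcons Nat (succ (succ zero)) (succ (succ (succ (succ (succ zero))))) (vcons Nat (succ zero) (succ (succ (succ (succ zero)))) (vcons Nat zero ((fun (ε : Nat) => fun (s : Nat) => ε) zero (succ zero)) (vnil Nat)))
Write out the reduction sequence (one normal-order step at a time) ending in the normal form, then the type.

normal-order reduction:
  vcons Nat (succ (succ zero)) (succ (succ (succ (succ (succ zero))))) (vcons Nat (succ zero) (succ (succ (succ (succ zero)))) (vcons Nat zero ((fun (ε : Nat) => fun (s : Nat) => ε) zero (succ zero)) (vnil Nat)))
  ~> vcons Nat (succ (succ zero)) (succ (succ (succ (succ (succ zero))))) (vcons Nat (succ zero) (succ (succ (succ (succ zero)))) (vcons Nat zero ((fun (ε : Nat) => zero) (succ zero)) (vnil Nat)))
  ~> vcons Nat (succ (succ zero)) (succ (succ (succ (succ (succ zero))))) (vcons Nat (succ zero) (succ (succ (succ (succ zero)))) (vcons Nat zero zero (vnil Nat)))
the term's type:
  Vec Nat (succ (succ (succ zero)))


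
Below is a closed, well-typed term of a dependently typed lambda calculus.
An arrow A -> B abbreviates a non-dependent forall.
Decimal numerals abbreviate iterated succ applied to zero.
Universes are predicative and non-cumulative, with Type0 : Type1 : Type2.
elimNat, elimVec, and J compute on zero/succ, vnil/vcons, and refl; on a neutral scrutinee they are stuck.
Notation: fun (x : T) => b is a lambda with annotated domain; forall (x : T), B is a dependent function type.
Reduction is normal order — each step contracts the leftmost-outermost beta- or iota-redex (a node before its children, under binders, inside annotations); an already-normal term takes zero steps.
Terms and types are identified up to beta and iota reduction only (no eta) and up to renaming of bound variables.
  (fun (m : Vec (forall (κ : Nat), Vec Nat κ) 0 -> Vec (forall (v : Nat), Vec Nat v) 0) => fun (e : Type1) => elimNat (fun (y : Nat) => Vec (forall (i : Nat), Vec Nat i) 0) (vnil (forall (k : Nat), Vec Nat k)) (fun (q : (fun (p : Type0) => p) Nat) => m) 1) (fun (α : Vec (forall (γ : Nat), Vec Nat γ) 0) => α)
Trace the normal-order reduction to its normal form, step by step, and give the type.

reduction (normal order):
  (fun (m : Vec (forall (κ : Nat), Vec Nat κ) 0 -> Vec (forall (v : Nat), Vec Nat v) 0) => fun (e : Type1) => elimNat (fun (y : Nat) => Vec (forall (i : Nat), Vec Nat i) 0) (vnil (forall (k : Nat), Vec Nat k)) (fun (q : (fun (p : Type0) => p) Nat) => m) 1) (fun (α : Vec (forall (γ : Nat), Vec Nat γ) 0) => α)
  ~> fun (m : Type1) => elimNat (fun (κ : Nat) => Vec (forall (v : Nat), Vec Nat v) 0) (vnil (forall (e : Nat), Vec Nat e)) (fun (y : (fun (i : Type0) => i) Nat) => fun (k : Vec (forall (q : Nat), Vec Nat q) 0) => k) 1
  ~> fun (m : Type1) => (fun (κ : (fun (v : Type0) => v) Nat) => fun (e : Vec (forall (y : Nat), Vec Nat y) 0) => e) 0 (elimNat (fun (i : Nat) => Vec (forall (k : Nat), Vec Nat k) 0) (vnil (forall (q : Nat), Vec Nat q)) (fun (p : (fun (α : Type0) => α) Nat) => fun (γ : Vec (forall (ψ : Nat), Vec Nat ψ) 0) => γ) 0)
  ~> fun (m : Type1) => (fun (κ : Vec (forall (v : Nat), Vec Nat v) 0) => κ) (elimNat (fun (e : Nat) => Vec (forall (y : Nat), Vec Nat y) 0) (vnil (forall (i : Nat), Vec Nat i)) (fun (k : (fun (q : Type0) => q) Nat) => fun (p : Vec (forall (α : Nat), Vec Nat α) 0) => p) 0)
  ~> fun (m : Type1) => elimNat (fun (κ : Nat) => Vec (forall (v : Nat), Vec Nat v) 0) (vnil (forall (e : Nat), Vec Nat e)) (fun (y : (fun (i : Type0) => i) Nat) => fun (k : Vec (forall (q : Nat), Vec Nat q) 0) => k) 0
  ~> fun (m : Type1) => vnil (forall (κ : Nat), Vec Nat κ)
the term's type:
  Type1 -> Vec (forall (m : Nat), Vec Nat m) 0


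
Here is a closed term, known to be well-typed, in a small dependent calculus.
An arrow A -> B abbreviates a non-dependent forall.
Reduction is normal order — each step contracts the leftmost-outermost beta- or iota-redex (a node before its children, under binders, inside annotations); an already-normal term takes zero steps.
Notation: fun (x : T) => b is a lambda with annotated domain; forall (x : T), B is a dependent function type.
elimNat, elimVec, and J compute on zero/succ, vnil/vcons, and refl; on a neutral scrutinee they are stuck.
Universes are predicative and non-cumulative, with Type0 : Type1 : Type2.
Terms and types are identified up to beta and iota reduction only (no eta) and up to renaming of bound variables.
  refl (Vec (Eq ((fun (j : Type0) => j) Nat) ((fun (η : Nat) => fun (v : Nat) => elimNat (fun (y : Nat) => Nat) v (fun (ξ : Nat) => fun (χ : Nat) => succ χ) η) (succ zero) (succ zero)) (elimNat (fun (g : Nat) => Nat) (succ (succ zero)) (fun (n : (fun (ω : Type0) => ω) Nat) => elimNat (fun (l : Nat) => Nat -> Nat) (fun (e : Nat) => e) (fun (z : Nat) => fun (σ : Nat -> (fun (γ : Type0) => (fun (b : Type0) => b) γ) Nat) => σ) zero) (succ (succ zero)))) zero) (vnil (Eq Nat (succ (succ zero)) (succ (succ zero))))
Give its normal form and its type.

normal form:
  refl (Vec (Eq Nat (succ (succ zero)) (succ (succ zero))) zero) (vnil (Eq Nat (succ (succ zero)) (succ (succ zero))))
the term's type:
  Eq (Vec (Eq Nat (succ (succ zero)) (succ (succ zero))) zero) (vnil (Eq Nat (succ (succ zero)) (succ (succ zero)))) (vnil (Eq Nat (succ (succ zero)) (succ (succ zero))))
observation: contracting a beta-redex first, the term normalizes in 16 steps.


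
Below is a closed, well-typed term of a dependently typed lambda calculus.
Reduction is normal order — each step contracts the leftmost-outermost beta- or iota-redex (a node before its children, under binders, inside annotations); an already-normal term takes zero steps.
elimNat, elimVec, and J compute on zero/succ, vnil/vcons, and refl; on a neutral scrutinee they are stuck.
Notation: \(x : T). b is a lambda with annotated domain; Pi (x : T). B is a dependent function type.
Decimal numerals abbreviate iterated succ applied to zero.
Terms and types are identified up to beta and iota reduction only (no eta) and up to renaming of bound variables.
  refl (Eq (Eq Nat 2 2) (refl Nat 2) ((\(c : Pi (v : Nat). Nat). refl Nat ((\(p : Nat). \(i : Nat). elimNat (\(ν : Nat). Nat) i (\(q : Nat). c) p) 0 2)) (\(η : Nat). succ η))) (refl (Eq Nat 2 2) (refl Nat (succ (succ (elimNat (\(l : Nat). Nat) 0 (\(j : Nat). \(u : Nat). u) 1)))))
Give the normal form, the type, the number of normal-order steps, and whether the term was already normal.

normal form:
  refl (Eq (Eq Nat 2 2) (refl Nat 2) (refl Nat 2)) (refl (Eq Nat 2 2) (refl Nat 2))
inferred type:
  Eq (Eq (Eq Nat 2 2) (refl Nat 2) (refl Nat 2)) (refl (Eq Nat 2 2) (refl Nat 2)) (refl (Eq Nat 2 2) (refl Nat 2))
normal-order step count: 8
term was already normal: no
first redex: a beta-redex


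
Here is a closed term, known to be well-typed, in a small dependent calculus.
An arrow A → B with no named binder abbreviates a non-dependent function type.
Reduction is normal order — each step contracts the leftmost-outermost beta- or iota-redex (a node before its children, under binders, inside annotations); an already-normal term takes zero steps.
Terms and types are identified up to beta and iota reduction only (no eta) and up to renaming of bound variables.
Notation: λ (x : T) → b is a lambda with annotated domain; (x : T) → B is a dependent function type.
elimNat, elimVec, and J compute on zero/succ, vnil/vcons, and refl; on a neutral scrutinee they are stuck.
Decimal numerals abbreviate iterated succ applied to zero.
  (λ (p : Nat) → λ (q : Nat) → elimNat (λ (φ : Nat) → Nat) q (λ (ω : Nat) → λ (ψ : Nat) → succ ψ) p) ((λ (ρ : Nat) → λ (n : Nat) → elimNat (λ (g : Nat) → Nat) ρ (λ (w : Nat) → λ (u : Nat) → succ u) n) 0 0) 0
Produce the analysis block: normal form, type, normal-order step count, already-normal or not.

normal form:
  0
type:
  Nat
steps to reach normal form (normal order): 6
term was already normal: no
first redex: a beta-redex


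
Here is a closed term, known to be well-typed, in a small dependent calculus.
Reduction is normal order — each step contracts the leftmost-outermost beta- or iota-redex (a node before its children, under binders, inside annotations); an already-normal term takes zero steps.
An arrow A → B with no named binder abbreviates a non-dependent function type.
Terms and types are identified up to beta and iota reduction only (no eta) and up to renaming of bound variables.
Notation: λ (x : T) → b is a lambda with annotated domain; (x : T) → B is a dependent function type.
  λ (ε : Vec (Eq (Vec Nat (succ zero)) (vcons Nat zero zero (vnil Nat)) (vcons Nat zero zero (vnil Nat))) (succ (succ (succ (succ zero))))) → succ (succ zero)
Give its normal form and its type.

reduced normal form:
  λ (ε : Vec (Eq (Vec Nat (succ zero)) (vcons Nat zero zero (vnil Nat)) (vcons Nat zero zero (vnil Nat))) (succ (succ (succ (succ zero))))) → succ (succ zero)
the term's type:
  Vec (Eq (Vec Nat (succ zero)) (vcons Nat zero zero (vnil Nat)) (vcons Nat zero zero (vnil Nat))) (succ (succ (succ (succ zero)))) → Nat


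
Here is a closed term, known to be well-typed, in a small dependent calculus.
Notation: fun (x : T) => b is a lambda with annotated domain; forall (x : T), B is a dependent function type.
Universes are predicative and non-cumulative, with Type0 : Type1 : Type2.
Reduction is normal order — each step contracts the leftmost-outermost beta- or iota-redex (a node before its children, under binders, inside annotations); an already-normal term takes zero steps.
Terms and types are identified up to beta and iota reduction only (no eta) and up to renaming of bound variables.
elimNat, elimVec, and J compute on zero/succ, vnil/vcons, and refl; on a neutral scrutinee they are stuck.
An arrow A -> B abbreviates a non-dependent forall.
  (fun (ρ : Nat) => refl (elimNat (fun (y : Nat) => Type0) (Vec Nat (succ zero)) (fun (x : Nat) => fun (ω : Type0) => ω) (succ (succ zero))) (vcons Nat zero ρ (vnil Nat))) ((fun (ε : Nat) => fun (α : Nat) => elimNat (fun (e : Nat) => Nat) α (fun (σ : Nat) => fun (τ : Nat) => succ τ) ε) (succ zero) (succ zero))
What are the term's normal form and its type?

resulting normal form:
  refl (Vec Nat (succ zero)) (vcons Nat zero (succ (succ zero)) (vnil Nat))
inferred type:
  Eq (Vec Nat (succ zero)) (vcons Nat zero (succ (succ zero)) (vnil Nat)) (vcons Nat zero (succ (succ zero)) (vnil Nat))
observation: 14 normal-order steps normalize the term, beginning with a beta-redex.


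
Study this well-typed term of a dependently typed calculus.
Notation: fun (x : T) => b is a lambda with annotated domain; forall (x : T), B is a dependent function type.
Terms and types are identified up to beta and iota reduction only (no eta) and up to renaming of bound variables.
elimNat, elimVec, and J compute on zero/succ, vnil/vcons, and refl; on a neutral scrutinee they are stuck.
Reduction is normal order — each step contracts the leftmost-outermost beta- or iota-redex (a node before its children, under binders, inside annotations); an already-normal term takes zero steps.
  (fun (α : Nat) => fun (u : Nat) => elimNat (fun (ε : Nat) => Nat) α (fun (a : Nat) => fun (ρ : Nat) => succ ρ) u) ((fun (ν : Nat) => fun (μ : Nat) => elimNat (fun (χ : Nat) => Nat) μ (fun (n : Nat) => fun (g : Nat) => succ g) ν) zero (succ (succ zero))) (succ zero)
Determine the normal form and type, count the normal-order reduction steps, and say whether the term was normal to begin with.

normal form:
  succ (succ (succ zero))
type:
  Nat
reduction steps (normal order): 9
already normal: no
first contracted redex: a beta-redex


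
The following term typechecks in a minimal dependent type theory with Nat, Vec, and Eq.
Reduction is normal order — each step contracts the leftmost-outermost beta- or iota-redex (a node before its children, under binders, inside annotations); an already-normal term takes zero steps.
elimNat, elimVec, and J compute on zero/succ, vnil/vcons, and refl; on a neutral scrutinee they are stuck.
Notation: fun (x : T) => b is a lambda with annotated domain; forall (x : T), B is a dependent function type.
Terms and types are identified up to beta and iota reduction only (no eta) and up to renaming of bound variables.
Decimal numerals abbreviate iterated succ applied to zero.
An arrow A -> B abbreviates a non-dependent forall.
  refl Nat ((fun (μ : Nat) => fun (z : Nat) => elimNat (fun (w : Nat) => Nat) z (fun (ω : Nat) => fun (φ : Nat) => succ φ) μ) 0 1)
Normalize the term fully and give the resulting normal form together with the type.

resulting normal form:
  refl Nat 1
type:
  Eq Nat 1 1


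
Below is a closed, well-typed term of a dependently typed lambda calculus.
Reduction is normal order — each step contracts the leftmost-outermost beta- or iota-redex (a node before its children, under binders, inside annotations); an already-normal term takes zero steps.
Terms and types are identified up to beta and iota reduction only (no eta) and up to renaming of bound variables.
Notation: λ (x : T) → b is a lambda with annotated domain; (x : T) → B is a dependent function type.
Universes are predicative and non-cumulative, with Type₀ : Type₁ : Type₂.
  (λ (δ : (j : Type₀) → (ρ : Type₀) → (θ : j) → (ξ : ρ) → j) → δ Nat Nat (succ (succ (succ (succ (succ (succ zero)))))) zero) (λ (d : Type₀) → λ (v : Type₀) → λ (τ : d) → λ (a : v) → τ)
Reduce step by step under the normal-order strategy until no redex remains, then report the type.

reduction (normal order):
  (λ (δ : (j : Type₀) → (ρ : Type₀) → (θ : j) → (ξ : ρ) → j) → δ Nat Nat (succ (succ (succ (succ (succ (succ zero)))))) zero) (λ (d : Type₀) → λ (v : Type₀) → λ (τ : d) → λ (a : v) → τ)
  ~> (λ (δ : Type₀) → λ (j : Type₀) → λ (ρ : δ) → λ (θ : j) → ρ) Nat Nat (succ (succ (succ (succ (succ (succ zero)))))) zero
  ~> (λ (δ : Type₀) → λ (j : Nat) → λ (ρ : δ) → j) Nat (succ (succ (succ (succ (succ (succ zero)))))) zero
  ~> (λ (δ : Nat) → λ (j : Nat) → δ) (succ (succ (succ (succ (succ (succ zero)))))) zero
  ~> (λ (δ : Nat) → succ (succ (succ (succ (succ (succ zero)))))) zero
  ~> succ (succ (succ (succ (succ (succ zero)))))
the term's type:
  Nat


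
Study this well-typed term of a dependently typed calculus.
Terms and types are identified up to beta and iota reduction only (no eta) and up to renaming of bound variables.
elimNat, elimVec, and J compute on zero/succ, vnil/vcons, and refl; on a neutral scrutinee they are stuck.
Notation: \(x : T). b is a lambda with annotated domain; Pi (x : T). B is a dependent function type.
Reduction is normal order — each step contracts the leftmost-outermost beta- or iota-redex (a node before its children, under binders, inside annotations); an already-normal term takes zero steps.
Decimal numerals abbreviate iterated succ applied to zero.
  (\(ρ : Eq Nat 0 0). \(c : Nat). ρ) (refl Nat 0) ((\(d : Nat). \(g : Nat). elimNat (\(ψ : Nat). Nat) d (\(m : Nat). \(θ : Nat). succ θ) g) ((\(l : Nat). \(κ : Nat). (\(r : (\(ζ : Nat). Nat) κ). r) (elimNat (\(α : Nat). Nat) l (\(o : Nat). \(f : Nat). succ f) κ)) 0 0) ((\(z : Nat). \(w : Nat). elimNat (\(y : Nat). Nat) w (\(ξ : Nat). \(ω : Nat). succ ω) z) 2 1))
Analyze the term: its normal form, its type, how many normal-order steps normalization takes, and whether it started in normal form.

reduced normal form:
  refl Nat 0
the term's type:
  Eq Nat 0 0
steps to reach normal form (normal order): 2
already normal: no
first redex: a beta-redex


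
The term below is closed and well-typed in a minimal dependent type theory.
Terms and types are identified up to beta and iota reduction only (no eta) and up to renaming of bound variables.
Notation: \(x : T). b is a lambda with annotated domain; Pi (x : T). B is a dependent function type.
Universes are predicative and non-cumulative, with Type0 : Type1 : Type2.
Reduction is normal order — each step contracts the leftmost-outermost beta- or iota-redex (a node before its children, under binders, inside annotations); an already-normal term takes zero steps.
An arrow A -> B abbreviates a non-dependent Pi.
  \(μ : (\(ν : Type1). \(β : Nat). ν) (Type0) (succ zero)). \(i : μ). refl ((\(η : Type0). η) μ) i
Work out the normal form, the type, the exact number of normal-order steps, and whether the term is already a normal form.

resulting normal form:
  \(μ : Type0). \(ν : μ). refl μ ν
type:
  Pi (μ : Type0). Pi (ν : μ). Eq μ ν ν
steps to reach normal form (normal order): 3
term was already normal: no
first redex: a beta-redex


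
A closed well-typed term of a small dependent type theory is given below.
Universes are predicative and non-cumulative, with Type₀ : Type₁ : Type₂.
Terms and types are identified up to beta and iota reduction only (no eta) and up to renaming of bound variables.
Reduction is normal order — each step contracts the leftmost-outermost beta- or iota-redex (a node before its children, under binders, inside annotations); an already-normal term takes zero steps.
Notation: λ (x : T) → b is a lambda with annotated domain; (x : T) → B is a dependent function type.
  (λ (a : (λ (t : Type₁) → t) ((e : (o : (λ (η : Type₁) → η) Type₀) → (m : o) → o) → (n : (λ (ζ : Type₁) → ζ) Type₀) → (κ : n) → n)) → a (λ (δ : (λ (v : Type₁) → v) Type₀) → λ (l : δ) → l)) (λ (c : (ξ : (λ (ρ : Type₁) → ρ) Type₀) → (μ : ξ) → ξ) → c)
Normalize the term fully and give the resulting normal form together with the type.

reduced normal form:
  λ (a : Type₀) → λ (t : a) → t
inferred type:
  (a : Type₀) → (t : a) → a


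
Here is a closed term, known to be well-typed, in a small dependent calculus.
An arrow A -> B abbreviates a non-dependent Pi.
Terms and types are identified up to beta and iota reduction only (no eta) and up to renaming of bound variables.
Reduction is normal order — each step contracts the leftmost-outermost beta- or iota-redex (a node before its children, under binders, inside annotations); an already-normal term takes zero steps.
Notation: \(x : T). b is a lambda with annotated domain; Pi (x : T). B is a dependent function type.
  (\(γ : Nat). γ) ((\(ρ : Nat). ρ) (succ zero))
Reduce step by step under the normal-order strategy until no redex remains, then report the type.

normal-order reduction:
  (\(γ : Nat). γ) ((\(ρ : Nat). ρ) (succ zero))
  ~> (\(γ : Nat). γ) (succ zero)
  ~> succ zero
inferred type:
  Nat


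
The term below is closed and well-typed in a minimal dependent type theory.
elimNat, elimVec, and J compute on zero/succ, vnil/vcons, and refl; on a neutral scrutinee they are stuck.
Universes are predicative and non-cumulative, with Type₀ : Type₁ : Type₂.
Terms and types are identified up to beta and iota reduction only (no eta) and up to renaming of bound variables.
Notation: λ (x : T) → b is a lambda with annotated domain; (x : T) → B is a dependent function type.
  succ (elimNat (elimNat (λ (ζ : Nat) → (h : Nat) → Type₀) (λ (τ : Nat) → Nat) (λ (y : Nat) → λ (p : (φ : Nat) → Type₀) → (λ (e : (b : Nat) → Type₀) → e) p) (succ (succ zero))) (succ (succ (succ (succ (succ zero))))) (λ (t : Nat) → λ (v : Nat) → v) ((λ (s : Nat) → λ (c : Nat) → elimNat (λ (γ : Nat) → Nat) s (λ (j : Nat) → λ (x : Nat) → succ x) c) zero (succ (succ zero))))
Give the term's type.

the term's type:
  Nat


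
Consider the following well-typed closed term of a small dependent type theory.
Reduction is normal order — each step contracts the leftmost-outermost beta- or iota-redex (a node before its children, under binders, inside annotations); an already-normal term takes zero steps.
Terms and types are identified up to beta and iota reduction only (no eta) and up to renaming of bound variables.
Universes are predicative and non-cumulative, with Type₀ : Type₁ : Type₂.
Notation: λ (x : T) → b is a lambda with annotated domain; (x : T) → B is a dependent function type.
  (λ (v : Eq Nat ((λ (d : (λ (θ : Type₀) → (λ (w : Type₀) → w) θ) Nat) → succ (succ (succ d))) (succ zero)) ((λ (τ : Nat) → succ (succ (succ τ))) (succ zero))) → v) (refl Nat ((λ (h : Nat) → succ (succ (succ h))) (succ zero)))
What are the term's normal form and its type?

resulting normal form:
  refl Nat (succ (succ (succ (succ zero))))
type:
  Eq Nat (succ (succ (succ (succ zero)))) (succ (succ (succ (succ zero))))
observation: the leftmost-outermost redex is a beta-redex, and normalization takes 2 steps.


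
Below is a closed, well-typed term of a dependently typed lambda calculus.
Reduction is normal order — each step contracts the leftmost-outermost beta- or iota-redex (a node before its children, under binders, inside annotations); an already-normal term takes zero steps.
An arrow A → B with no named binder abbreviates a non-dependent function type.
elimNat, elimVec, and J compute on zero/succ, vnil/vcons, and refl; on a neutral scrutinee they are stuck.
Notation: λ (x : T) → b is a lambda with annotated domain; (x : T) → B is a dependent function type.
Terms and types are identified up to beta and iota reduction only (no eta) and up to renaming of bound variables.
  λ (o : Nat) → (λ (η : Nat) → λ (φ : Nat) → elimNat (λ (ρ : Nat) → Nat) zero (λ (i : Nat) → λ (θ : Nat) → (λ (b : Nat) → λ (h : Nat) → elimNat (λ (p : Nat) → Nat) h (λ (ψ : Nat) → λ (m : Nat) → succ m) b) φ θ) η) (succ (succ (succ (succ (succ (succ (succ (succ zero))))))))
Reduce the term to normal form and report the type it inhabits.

normal form:
  λ (o : Nat) → λ (η : Nat) → elimNat (λ (φ : Nat) → Nat) (elimNat (λ (ρ : Nat) → Nat) (elimNat (λ (i : Nat) → Nat) (elimNat (λ (θ : Nat) → Nat) (elimNat (λ (b : Nat) → Nat) (elimNat (λ (h : Nat) → Nat) (elimNat (λ (p : Nat) → Nat) (elimNat (λ (ψ : Nat) → Nat) zero (λ (m : Nat) → λ (l : Nat) → succ l) η) (λ (w : Nat) → λ (δ : Nat) → succ δ) η) (λ (e : Nat) → λ (ω : Nat) → succ ω) η) (λ (q : Nat) → λ (n : Nat) → succ n) η) (λ (t : Nat) → λ (u : Nat) → succ u) η) (λ (k : Nat) → λ (ε : Nat) → succ ε) η) (λ (α : Nat) → λ (r : Nat) → succ r) η) (λ (τ : Nat) → λ (ξ : Nat) → succ ξ) η
the term's type:
  Nat → Nat → Nat
observation: reduction starts at a beta-redex, and 42 normal-order steps reach the normal form.


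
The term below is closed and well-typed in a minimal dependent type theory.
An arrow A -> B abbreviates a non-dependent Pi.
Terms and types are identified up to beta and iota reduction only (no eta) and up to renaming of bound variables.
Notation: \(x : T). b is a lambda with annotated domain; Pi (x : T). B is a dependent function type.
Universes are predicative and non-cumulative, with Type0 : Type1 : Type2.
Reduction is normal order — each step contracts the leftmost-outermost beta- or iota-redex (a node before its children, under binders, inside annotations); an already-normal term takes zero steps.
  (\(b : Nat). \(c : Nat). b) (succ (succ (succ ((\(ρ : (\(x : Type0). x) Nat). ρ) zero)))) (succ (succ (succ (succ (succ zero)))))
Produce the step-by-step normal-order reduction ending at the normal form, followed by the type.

normal-order reduction sequence:
  (\(b : Nat). \(c : Nat). b) (succ (succ (succ ((\(ρ : (\(x : Type0). x) Nat). ρ) zero)))) (succ (succ (succ (succ (succ zero)))))
  ~> (\(b : Nat). succ (succ (succ ((\(c : (\(ρ : Type0). ρ) Nat). c) zero)))) (succ (succ (succ (succ (succ zero)))))
  ~> succ (succ (succ ((\(b : (\(c : Type0). c) Nat). b) zero)))
  ~> succ (succ (succ zero))
the term's type:
  Nat


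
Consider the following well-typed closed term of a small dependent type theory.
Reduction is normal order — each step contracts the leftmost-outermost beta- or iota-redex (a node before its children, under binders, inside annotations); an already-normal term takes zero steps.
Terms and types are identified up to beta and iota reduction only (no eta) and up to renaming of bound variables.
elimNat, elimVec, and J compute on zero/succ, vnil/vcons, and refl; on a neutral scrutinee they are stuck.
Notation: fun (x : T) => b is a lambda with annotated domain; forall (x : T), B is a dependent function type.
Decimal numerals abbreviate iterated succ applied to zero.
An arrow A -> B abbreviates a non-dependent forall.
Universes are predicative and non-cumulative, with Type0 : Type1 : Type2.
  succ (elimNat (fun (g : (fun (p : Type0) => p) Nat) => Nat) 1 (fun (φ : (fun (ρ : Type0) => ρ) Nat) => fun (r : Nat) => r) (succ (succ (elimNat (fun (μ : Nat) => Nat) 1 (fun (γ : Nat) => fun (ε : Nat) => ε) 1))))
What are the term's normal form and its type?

reduced normal form:
  2
the term's type:
  Nat
observation: 16 normal-order steps normalize the term, beginning with an elimNat iota-redex.


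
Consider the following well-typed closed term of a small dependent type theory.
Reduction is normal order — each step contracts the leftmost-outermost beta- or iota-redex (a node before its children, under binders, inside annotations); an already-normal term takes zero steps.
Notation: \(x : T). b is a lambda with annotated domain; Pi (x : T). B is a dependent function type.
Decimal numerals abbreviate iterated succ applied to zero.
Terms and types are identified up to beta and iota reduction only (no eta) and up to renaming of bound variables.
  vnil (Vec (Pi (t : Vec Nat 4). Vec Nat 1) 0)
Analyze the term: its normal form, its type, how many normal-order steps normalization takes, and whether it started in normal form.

resulting normal form:
  vnil (Vec (Pi (t : Vec Nat 4). Vec Nat 1) 0)
the term's type:
  Vec (Vec (Pi (t : Vec Nat 4). Vec Nat 1) 0) 0
steps to reach normal form (normal order): 0
started in normal form: yes


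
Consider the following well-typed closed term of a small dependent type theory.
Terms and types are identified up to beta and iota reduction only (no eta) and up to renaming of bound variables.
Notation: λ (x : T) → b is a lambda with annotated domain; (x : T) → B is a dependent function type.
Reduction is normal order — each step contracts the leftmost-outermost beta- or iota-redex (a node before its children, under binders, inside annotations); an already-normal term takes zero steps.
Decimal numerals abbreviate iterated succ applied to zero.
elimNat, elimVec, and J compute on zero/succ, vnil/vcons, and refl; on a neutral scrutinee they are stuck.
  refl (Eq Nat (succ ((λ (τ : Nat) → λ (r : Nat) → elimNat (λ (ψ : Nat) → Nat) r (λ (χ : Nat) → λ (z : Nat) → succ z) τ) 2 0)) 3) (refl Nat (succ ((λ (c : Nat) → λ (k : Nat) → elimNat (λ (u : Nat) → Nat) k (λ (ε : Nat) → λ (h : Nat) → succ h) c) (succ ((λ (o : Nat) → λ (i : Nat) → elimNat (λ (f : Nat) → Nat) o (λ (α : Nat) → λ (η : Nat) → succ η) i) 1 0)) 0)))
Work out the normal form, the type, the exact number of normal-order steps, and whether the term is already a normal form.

normal form:
  refl (Eq Nat 3 3) (refl Nat 3)
inferred type:
  Eq (Eq Nat 3 3) (refl Nat 3) (refl Nat 3)
reduction steps (normal order): 21
started in normal form: no
first redex: a beta-redex


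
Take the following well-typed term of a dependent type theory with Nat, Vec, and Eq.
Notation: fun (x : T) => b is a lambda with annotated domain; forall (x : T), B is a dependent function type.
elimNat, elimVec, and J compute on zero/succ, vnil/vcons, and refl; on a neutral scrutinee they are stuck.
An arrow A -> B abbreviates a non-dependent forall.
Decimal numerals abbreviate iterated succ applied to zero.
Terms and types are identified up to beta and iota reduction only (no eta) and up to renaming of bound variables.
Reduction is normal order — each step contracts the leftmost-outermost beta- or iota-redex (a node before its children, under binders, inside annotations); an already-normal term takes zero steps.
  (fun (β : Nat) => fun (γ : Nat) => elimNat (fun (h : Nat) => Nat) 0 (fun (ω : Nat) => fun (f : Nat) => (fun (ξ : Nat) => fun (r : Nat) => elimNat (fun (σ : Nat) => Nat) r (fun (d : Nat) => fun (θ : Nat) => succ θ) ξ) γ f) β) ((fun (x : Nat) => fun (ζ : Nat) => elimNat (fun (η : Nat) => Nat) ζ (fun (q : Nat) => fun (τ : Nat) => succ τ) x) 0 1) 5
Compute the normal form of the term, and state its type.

resulting normal form:
  5
inferred type:
  Nat
observation: 27 normal-order steps normalize the term, beginning with a beta-redex.
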